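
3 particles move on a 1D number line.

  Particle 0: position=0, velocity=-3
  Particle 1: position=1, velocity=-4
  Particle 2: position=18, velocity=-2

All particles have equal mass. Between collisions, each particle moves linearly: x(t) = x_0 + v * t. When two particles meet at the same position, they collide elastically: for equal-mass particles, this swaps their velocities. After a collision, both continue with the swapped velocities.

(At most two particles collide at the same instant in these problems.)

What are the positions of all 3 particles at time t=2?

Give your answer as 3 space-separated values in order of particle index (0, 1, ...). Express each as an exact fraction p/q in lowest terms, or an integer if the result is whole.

Answer: -7 -6 14

Derivation:
Collision at t=1: particles 0 and 1 swap velocities; positions: p0=-3 p1=-3 p2=16; velocities now: v0=-4 v1=-3 v2=-2
Advance to t=2 (no further collisions before then); velocities: v0=-4 v1=-3 v2=-2; positions = -7 -6 14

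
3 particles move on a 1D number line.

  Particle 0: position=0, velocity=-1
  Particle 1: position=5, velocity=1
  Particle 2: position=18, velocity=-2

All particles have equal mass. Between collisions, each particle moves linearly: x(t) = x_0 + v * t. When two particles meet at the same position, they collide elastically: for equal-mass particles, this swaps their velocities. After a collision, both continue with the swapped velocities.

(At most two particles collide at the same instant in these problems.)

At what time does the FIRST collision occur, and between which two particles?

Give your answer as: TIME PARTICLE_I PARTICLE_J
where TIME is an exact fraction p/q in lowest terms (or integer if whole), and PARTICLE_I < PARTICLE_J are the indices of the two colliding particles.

Pair (0,1): pos 0,5 vel -1,1 -> not approaching (rel speed -2 <= 0)
Pair (1,2): pos 5,18 vel 1,-2 -> gap=13, closing at 3/unit, collide at t=13/3
Earliest collision: t=13/3 between 1 and 2

Answer: 13/3 1 2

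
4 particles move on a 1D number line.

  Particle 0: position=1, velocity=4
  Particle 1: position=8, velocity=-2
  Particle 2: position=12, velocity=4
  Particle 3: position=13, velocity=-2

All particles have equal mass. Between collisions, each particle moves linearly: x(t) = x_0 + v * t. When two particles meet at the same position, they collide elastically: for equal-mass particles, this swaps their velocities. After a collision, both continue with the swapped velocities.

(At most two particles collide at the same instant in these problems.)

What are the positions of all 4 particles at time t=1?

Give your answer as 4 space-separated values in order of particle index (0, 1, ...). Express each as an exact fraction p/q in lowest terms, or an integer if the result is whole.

Collision at t=1/6: particles 2 and 3 swap velocities; positions: p0=5/3 p1=23/3 p2=38/3 p3=38/3; velocities now: v0=4 v1=-2 v2=-2 v3=4
Advance to t=1 (no further collisions before then); velocities: v0=4 v1=-2 v2=-2 v3=4; positions = 5 6 11 16

Answer: 5 6 11 16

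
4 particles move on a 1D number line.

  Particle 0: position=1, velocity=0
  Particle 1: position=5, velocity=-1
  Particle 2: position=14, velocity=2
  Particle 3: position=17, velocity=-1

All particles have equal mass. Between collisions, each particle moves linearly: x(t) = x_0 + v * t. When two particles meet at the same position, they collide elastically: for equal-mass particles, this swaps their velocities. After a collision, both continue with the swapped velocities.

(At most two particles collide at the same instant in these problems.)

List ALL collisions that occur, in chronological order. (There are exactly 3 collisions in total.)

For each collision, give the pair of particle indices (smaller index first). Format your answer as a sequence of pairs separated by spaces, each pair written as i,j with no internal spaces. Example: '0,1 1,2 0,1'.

Collision at t=1: particles 2 and 3 swap velocities; positions: p0=1 p1=4 p2=16 p3=16; velocities now: v0=0 v1=-1 v2=-1 v3=2
Collision at t=4: particles 0 and 1 swap velocities; positions: p0=1 p1=1 p2=13 p3=22; velocities now: v0=-1 v1=0 v2=-1 v3=2
Collision at t=16: particles 1 and 2 swap velocities; positions: p0=-11 p1=1 p2=1 p3=46; velocities now: v0=-1 v1=-1 v2=0 v3=2

Answer: 2,3 0,1 1,2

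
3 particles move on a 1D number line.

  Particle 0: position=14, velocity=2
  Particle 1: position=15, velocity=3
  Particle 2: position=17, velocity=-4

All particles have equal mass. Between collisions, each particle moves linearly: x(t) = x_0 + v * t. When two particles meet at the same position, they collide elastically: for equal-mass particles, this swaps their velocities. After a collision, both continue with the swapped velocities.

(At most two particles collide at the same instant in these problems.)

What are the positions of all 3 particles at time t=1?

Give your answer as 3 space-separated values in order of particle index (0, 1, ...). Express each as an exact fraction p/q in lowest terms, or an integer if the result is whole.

Collision at t=2/7: particles 1 and 2 swap velocities; positions: p0=102/7 p1=111/7 p2=111/7; velocities now: v0=2 v1=-4 v2=3
Collision at t=1/2: particles 0 and 1 swap velocities; positions: p0=15 p1=15 p2=33/2; velocities now: v0=-4 v1=2 v2=3
Advance to t=1 (no further collisions before then); velocities: v0=-4 v1=2 v2=3; positions = 13 16 18

Answer: 13 16 18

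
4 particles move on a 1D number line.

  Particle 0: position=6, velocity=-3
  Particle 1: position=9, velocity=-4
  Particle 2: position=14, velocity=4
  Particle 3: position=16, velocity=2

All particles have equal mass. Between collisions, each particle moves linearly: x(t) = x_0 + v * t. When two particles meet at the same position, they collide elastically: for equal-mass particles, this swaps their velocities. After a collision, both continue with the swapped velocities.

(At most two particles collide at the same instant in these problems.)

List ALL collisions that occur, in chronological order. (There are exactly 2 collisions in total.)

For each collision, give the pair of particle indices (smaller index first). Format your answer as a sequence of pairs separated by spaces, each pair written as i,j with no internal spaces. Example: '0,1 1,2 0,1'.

Answer: 2,3 0,1

Derivation:
Collision at t=1: particles 2 and 3 swap velocities; positions: p0=3 p1=5 p2=18 p3=18; velocities now: v0=-3 v1=-4 v2=2 v3=4
Collision at t=3: particles 0 and 1 swap velocities; positions: p0=-3 p1=-3 p2=22 p3=26; velocities now: v0=-4 v1=-3 v2=2 v3=4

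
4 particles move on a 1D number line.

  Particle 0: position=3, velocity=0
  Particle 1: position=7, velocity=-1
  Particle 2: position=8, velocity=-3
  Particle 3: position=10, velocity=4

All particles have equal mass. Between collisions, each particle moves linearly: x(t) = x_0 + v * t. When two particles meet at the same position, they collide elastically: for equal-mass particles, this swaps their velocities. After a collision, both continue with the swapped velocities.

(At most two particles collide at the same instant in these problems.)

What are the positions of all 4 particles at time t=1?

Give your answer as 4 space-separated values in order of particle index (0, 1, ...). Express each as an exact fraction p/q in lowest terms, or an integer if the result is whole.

Collision at t=1/2: particles 1 and 2 swap velocities; positions: p0=3 p1=13/2 p2=13/2 p3=12; velocities now: v0=0 v1=-3 v2=-1 v3=4
Advance to t=1 (no further collisions before then); velocities: v0=0 v1=-3 v2=-1 v3=4; positions = 3 5 6 14

Answer: 3 5 6 14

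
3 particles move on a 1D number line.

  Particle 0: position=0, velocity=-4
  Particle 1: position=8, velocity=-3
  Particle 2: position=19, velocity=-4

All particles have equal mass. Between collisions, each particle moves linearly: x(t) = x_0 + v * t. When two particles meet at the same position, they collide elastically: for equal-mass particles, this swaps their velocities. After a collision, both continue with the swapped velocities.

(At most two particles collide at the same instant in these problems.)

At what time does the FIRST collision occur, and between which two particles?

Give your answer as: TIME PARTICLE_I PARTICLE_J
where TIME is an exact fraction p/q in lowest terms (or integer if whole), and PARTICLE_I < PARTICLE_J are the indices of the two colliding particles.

Answer: 11 1 2

Derivation:
Pair (0,1): pos 0,8 vel -4,-3 -> not approaching (rel speed -1 <= 0)
Pair (1,2): pos 8,19 vel -3,-4 -> gap=11, closing at 1/unit, collide at t=11
Earliest collision: t=11 between 1 and 2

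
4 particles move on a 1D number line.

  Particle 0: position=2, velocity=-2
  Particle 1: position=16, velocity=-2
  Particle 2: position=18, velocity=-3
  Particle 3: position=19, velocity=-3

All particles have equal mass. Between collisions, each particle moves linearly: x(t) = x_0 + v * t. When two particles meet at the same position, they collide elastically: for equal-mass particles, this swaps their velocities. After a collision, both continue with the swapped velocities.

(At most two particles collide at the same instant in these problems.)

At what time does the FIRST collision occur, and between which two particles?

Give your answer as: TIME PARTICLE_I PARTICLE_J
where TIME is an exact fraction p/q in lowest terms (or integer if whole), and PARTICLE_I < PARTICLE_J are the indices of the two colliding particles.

Answer: 2 1 2

Derivation:
Pair (0,1): pos 2,16 vel -2,-2 -> not approaching (rel speed 0 <= 0)
Pair (1,2): pos 16,18 vel -2,-3 -> gap=2, closing at 1/unit, collide at t=2
Pair (2,3): pos 18,19 vel -3,-3 -> not approaching (rel speed 0 <= 0)
Earliest collision: t=2 between 1 and 2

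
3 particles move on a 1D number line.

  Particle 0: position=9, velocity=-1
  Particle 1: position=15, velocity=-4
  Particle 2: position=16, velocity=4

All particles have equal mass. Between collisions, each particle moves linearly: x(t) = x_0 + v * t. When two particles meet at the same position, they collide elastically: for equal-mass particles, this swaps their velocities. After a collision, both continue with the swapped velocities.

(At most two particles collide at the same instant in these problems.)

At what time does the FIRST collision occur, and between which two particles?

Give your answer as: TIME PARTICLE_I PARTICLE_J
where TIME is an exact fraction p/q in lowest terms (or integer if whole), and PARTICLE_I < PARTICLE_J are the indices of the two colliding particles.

Pair (0,1): pos 9,15 vel -1,-4 -> gap=6, closing at 3/unit, collide at t=2
Pair (1,2): pos 15,16 vel -4,4 -> not approaching (rel speed -8 <= 0)
Earliest collision: t=2 between 0 and 1

Answer: 2 0 1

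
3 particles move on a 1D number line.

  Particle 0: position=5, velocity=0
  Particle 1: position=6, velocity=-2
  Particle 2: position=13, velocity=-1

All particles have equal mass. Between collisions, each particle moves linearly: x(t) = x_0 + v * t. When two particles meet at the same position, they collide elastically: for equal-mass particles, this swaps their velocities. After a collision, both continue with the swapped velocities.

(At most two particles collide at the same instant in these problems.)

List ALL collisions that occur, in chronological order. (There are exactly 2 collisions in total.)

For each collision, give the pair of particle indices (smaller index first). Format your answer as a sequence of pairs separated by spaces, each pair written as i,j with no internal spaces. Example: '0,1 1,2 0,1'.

Collision at t=1/2: particles 0 and 1 swap velocities; positions: p0=5 p1=5 p2=25/2; velocities now: v0=-2 v1=0 v2=-1
Collision at t=8: particles 1 and 2 swap velocities; positions: p0=-10 p1=5 p2=5; velocities now: v0=-2 v1=-1 v2=0

Answer: 0,1 1,2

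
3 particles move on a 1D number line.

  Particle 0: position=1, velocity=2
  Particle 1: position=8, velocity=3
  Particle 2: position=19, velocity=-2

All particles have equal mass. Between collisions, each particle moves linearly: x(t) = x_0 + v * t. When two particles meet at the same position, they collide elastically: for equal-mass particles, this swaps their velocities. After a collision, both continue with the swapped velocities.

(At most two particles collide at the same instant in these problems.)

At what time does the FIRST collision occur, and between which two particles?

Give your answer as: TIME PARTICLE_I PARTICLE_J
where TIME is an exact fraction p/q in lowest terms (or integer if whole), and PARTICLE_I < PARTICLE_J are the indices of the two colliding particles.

Pair (0,1): pos 1,8 vel 2,3 -> not approaching (rel speed -1 <= 0)
Pair (1,2): pos 8,19 vel 3,-2 -> gap=11, closing at 5/unit, collide at t=11/5
Earliest collision: t=11/5 between 1 and 2

Answer: 11/5 1 2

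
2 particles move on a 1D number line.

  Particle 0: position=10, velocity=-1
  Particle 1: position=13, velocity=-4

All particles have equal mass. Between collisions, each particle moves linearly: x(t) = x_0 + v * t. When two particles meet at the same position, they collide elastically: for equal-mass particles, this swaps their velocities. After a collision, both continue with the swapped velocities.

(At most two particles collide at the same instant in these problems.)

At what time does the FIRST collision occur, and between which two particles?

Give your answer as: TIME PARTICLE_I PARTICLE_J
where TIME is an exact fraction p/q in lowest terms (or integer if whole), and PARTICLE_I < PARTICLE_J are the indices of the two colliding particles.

Pair (0,1): pos 10,13 vel -1,-4 -> gap=3, closing at 3/unit, collide at t=1
Earliest collision: t=1 between 0 and 1

Answer: 1 0 1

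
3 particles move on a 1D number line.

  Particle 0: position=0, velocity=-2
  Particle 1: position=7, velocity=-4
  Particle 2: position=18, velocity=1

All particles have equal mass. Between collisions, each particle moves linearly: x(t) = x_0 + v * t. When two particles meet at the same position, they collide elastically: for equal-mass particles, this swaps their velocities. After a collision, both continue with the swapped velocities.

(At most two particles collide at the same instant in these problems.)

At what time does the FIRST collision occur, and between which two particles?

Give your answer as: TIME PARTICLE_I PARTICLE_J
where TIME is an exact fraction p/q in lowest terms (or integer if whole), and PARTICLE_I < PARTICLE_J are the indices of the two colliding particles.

Answer: 7/2 0 1

Derivation:
Pair (0,1): pos 0,7 vel -2,-4 -> gap=7, closing at 2/unit, collide at t=7/2
Pair (1,2): pos 7,18 vel -4,1 -> not approaching (rel speed -5 <= 0)
Earliest collision: t=7/2 between 0 and 1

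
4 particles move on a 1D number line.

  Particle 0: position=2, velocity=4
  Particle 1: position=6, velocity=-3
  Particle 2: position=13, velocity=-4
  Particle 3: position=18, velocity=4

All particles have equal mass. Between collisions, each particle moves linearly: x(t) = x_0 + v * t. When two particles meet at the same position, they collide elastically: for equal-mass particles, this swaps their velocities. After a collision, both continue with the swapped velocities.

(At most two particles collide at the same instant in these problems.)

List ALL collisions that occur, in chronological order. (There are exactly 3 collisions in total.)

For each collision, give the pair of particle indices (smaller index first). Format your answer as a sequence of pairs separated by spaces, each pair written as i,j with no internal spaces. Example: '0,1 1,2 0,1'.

Collision at t=4/7: particles 0 and 1 swap velocities; positions: p0=30/7 p1=30/7 p2=75/7 p3=142/7; velocities now: v0=-3 v1=4 v2=-4 v3=4
Collision at t=11/8: particles 1 and 2 swap velocities; positions: p0=15/8 p1=15/2 p2=15/2 p3=47/2; velocities now: v0=-3 v1=-4 v2=4 v3=4
Collision at t=7: particles 0 and 1 swap velocities; positions: p0=-15 p1=-15 p2=30 p3=46; velocities now: v0=-4 v1=-3 v2=4 v3=4

Answer: 0,1 1,2 0,1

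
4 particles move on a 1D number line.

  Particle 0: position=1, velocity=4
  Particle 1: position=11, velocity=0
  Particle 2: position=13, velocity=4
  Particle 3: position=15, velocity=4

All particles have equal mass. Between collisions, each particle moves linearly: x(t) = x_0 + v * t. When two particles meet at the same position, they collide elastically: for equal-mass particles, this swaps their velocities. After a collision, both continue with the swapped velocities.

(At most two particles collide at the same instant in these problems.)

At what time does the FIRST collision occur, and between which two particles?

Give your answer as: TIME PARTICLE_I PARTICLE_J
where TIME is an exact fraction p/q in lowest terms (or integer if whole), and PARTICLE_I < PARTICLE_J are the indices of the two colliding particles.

Pair (0,1): pos 1,11 vel 4,0 -> gap=10, closing at 4/unit, collide at t=5/2
Pair (1,2): pos 11,13 vel 0,4 -> not approaching (rel speed -4 <= 0)
Pair (2,3): pos 13,15 vel 4,4 -> not approaching (rel speed 0 <= 0)
Earliest collision: t=5/2 between 0 and 1

Answer: 5/2 0 1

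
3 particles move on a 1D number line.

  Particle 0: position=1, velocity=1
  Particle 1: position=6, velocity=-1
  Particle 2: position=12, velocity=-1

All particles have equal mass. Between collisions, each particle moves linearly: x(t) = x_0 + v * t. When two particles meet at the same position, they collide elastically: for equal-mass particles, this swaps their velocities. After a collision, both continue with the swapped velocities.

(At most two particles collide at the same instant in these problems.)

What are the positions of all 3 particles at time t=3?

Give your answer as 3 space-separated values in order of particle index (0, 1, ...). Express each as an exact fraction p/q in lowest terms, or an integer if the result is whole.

Answer: 3 4 9

Derivation:
Collision at t=5/2: particles 0 and 1 swap velocities; positions: p0=7/2 p1=7/2 p2=19/2; velocities now: v0=-1 v1=1 v2=-1
Advance to t=3 (no further collisions before then); velocities: v0=-1 v1=1 v2=-1; positions = 3 4 9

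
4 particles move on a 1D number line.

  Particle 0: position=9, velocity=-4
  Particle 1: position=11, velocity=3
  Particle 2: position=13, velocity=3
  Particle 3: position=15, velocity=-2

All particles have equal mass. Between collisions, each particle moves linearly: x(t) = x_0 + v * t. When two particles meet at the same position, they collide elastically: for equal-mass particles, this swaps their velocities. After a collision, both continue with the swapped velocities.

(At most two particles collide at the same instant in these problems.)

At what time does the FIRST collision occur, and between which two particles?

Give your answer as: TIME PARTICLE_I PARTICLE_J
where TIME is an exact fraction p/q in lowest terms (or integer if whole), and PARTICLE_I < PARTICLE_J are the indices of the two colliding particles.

Pair (0,1): pos 9,11 vel -4,3 -> not approaching (rel speed -7 <= 0)
Pair (1,2): pos 11,13 vel 3,3 -> not approaching (rel speed 0 <= 0)
Pair (2,3): pos 13,15 vel 3,-2 -> gap=2, closing at 5/unit, collide at t=2/5
Earliest collision: t=2/5 between 2 and 3

Answer: 2/5 2 3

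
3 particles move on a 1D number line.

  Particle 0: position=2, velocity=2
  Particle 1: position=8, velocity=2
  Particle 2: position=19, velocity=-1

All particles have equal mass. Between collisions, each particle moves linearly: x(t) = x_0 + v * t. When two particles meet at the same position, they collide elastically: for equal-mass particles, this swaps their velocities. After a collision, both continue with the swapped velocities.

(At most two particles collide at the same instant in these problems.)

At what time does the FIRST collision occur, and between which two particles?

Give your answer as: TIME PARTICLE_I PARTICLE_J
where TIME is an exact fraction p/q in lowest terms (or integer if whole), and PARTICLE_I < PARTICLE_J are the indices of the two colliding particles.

Answer: 11/3 1 2

Derivation:
Pair (0,1): pos 2,8 vel 2,2 -> not approaching (rel speed 0 <= 0)
Pair (1,2): pos 8,19 vel 2,-1 -> gap=11, closing at 3/unit, collide at t=11/3
Earliest collision: t=11/3 between 1 and 2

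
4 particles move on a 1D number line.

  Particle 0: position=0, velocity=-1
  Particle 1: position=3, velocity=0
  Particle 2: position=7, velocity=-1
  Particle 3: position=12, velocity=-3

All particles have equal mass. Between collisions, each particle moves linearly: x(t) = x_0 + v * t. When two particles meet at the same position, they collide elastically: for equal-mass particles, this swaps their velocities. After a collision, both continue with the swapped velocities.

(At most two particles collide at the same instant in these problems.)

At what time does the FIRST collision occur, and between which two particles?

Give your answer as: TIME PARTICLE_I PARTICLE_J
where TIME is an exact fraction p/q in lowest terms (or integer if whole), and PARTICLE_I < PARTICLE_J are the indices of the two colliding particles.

Answer: 5/2 2 3

Derivation:
Pair (0,1): pos 0,3 vel -1,0 -> not approaching (rel speed -1 <= 0)
Pair (1,2): pos 3,7 vel 0,-1 -> gap=4, closing at 1/unit, collide at t=4
Pair (2,3): pos 7,12 vel -1,-3 -> gap=5, closing at 2/unit, collide at t=5/2
Earliest collision: t=5/2 between 2 and 3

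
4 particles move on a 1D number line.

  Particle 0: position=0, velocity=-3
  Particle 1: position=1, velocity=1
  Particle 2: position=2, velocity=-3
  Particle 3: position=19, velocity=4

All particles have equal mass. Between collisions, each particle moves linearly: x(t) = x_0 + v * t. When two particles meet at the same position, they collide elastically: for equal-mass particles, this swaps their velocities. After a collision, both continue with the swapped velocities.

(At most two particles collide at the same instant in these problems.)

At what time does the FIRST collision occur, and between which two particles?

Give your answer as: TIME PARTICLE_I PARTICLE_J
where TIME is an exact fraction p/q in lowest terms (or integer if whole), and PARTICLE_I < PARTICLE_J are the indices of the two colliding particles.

Pair (0,1): pos 0,1 vel -3,1 -> not approaching (rel speed -4 <= 0)
Pair (1,2): pos 1,2 vel 1,-3 -> gap=1, closing at 4/unit, collide at t=1/4
Pair (2,3): pos 2,19 vel -3,4 -> not approaching (rel speed -7 <= 0)
Earliest collision: t=1/4 between 1 and 2

Answer: 1/4 1 2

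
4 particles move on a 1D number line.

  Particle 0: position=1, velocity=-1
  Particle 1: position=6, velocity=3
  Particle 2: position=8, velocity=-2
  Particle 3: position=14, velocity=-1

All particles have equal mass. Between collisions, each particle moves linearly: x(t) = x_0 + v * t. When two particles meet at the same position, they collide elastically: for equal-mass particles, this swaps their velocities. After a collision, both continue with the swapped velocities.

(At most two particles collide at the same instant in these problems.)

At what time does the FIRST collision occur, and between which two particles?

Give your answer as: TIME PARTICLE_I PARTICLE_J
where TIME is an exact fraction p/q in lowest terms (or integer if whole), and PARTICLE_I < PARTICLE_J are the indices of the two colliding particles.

Pair (0,1): pos 1,6 vel -1,3 -> not approaching (rel speed -4 <= 0)
Pair (1,2): pos 6,8 vel 3,-2 -> gap=2, closing at 5/unit, collide at t=2/5
Pair (2,3): pos 8,14 vel -2,-1 -> not approaching (rel speed -1 <= 0)
Earliest collision: t=2/5 between 1 and 2

Answer: 2/5 1 2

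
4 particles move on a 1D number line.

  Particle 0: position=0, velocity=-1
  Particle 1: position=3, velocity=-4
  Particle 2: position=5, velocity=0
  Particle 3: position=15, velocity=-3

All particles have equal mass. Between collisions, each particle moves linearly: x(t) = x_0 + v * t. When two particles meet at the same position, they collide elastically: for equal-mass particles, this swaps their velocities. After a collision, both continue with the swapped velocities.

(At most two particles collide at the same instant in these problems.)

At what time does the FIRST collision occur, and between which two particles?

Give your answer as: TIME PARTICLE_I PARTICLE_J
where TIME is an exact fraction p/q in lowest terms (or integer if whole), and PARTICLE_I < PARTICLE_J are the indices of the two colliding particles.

Answer: 1 0 1

Derivation:
Pair (0,1): pos 0,3 vel -1,-4 -> gap=3, closing at 3/unit, collide at t=1
Pair (1,2): pos 3,5 vel -4,0 -> not approaching (rel speed -4 <= 0)
Pair (2,3): pos 5,15 vel 0,-3 -> gap=10, closing at 3/unit, collide at t=10/3
Earliest collision: t=1 between 0 and 1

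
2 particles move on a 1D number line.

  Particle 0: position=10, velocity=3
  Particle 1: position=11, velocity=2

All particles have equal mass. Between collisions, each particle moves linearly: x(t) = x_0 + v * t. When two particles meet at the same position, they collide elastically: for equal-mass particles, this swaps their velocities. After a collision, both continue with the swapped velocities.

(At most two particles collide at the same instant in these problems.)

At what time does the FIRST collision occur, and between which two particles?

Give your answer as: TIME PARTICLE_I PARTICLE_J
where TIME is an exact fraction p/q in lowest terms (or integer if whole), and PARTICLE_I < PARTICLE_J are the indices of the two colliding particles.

Answer: 1 0 1

Derivation:
Pair (0,1): pos 10,11 vel 3,2 -> gap=1, closing at 1/unit, collide at t=1
Earliest collision: t=1 between 0 and 1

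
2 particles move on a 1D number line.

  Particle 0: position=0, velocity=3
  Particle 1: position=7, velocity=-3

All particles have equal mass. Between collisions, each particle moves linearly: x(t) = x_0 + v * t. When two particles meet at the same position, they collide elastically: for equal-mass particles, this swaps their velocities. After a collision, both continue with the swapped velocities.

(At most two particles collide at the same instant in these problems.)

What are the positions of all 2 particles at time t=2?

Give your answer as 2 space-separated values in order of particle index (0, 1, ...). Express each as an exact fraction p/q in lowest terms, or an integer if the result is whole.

Collision at t=7/6: particles 0 and 1 swap velocities; positions: p0=7/2 p1=7/2; velocities now: v0=-3 v1=3
Advance to t=2 (no further collisions before then); velocities: v0=-3 v1=3; positions = 1 6

Answer: 1 6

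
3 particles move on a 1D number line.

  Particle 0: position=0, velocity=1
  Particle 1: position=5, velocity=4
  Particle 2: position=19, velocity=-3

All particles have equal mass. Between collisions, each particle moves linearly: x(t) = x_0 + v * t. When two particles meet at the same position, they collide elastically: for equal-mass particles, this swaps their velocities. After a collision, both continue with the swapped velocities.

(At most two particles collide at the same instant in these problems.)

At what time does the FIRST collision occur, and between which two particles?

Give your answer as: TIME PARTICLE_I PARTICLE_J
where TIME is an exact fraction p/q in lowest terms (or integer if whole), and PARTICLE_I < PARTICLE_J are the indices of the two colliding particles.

Pair (0,1): pos 0,5 vel 1,4 -> not approaching (rel speed -3 <= 0)
Pair (1,2): pos 5,19 vel 4,-3 -> gap=14, closing at 7/unit, collide at t=2
Earliest collision: t=2 between 1 and 2

Answer: 2 1 2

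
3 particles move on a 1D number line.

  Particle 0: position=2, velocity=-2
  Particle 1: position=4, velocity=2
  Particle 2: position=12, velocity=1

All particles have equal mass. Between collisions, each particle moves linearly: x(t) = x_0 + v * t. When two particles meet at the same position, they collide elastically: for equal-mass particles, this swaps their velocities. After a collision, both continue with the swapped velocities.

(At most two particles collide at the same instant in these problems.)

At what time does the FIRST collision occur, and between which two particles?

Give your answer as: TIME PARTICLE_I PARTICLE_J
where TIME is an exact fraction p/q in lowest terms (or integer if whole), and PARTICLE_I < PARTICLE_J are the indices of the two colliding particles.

Answer: 8 1 2

Derivation:
Pair (0,1): pos 2,4 vel -2,2 -> not approaching (rel speed -4 <= 0)
Pair (1,2): pos 4,12 vel 2,1 -> gap=8, closing at 1/unit, collide at t=8
Earliest collision: t=8 between 1 and 2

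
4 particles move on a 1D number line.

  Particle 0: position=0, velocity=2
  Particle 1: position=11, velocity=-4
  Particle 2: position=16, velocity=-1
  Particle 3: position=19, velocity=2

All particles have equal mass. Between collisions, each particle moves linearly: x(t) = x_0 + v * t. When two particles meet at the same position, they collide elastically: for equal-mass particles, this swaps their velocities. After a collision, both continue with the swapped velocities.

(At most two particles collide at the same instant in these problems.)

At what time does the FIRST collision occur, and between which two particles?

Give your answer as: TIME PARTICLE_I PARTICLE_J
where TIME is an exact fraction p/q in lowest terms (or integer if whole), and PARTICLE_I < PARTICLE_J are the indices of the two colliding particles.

Pair (0,1): pos 0,11 vel 2,-4 -> gap=11, closing at 6/unit, collide at t=11/6
Pair (1,2): pos 11,16 vel -4,-1 -> not approaching (rel speed -3 <= 0)
Pair (2,3): pos 16,19 vel -1,2 -> not approaching (rel speed -3 <= 0)
Earliest collision: t=11/6 between 0 and 1

Answer: 11/6 0 1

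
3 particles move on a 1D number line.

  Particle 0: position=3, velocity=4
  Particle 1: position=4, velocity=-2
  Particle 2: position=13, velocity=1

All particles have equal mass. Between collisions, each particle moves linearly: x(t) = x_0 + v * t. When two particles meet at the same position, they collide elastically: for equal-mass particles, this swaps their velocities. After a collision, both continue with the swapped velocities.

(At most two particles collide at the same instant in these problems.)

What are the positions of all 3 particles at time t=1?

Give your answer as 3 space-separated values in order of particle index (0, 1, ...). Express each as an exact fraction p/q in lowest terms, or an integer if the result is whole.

Answer: 2 7 14

Derivation:
Collision at t=1/6: particles 0 and 1 swap velocities; positions: p0=11/3 p1=11/3 p2=79/6; velocities now: v0=-2 v1=4 v2=1
Advance to t=1 (no further collisions before then); velocities: v0=-2 v1=4 v2=1; positions = 2 7 14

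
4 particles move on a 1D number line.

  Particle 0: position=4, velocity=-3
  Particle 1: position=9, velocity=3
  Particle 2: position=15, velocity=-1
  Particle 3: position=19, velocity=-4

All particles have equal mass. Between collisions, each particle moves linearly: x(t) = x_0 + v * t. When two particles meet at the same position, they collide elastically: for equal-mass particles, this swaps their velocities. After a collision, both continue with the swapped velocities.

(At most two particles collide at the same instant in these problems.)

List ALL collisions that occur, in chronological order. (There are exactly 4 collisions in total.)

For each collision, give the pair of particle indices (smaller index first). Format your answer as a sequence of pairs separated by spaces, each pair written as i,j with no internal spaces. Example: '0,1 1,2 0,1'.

Answer: 2,3 1,2 2,3 0,1

Derivation:
Collision at t=4/3: particles 2 and 3 swap velocities; positions: p0=0 p1=13 p2=41/3 p3=41/3; velocities now: v0=-3 v1=3 v2=-4 v3=-1
Collision at t=10/7: particles 1 and 2 swap velocities; positions: p0=-2/7 p1=93/7 p2=93/7 p3=95/7; velocities now: v0=-3 v1=-4 v2=3 v3=-1
Collision at t=3/2: particles 2 and 3 swap velocities; positions: p0=-1/2 p1=13 p2=27/2 p3=27/2; velocities now: v0=-3 v1=-4 v2=-1 v3=3
Collision at t=15: particles 0 and 1 swap velocities; positions: p0=-41 p1=-41 p2=0 p3=54; velocities now: v0=-4 v1=-3 v2=-1 v3=3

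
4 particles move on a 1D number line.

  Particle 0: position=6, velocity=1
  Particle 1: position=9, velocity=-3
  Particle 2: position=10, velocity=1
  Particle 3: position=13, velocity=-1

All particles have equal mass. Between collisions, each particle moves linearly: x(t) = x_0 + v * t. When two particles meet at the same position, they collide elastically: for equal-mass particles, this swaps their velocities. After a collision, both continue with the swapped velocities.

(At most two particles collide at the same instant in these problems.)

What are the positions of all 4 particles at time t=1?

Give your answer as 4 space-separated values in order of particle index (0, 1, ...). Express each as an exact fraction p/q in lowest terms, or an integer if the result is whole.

Collision at t=3/4: particles 0 and 1 swap velocities; positions: p0=27/4 p1=27/4 p2=43/4 p3=49/4; velocities now: v0=-3 v1=1 v2=1 v3=-1
Advance to t=1 (no further collisions before then); velocities: v0=-3 v1=1 v2=1 v3=-1; positions = 6 7 11 12

Answer: 6 7 11 12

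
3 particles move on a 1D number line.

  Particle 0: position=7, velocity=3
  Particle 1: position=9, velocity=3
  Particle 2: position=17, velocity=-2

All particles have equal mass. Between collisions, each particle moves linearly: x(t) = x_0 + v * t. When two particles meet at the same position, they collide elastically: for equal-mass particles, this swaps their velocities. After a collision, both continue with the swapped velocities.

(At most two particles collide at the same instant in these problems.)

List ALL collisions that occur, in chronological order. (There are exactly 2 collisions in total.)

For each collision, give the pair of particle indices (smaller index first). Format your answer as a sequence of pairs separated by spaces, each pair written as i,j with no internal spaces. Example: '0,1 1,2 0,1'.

Answer: 1,2 0,1

Derivation:
Collision at t=8/5: particles 1 and 2 swap velocities; positions: p0=59/5 p1=69/5 p2=69/5; velocities now: v0=3 v1=-2 v2=3
Collision at t=2: particles 0 and 1 swap velocities; positions: p0=13 p1=13 p2=15; velocities now: v0=-2 v1=3 v2=3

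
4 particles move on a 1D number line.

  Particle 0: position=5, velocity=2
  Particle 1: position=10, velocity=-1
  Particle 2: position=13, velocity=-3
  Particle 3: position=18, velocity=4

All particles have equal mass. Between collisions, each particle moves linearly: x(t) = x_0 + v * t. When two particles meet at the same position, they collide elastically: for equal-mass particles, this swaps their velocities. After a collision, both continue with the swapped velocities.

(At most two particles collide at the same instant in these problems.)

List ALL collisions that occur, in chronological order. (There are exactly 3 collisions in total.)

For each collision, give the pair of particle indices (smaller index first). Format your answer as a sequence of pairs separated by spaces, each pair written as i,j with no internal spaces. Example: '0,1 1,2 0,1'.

Answer: 1,2 0,1 1,2

Derivation:
Collision at t=3/2: particles 1 and 2 swap velocities; positions: p0=8 p1=17/2 p2=17/2 p3=24; velocities now: v0=2 v1=-3 v2=-1 v3=4
Collision at t=8/5: particles 0 and 1 swap velocities; positions: p0=41/5 p1=41/5 p2=42/5 p3=122/5; velocities now: v0=-3 v1=2 v2=-1 v3=4
Collision at t=5/3: particles 1 and 2 swap velocities; positions: p0=8 p1=25/3 p2=25/3 p3=74/3; velocities now: v0=-3 v1=-1 v2=2 v3=4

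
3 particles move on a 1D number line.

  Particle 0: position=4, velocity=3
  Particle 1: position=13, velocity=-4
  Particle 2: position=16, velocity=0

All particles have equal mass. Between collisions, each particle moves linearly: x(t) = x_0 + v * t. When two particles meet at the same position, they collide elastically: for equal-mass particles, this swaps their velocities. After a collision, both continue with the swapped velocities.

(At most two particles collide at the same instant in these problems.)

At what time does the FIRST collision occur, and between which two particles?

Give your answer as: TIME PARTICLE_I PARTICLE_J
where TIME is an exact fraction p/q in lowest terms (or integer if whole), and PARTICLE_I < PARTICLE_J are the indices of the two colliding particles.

Answer: 9/7 0 1

Derivation:
Pair (0,1): pos 4,13 vel 3,-4 -> gap=9, closing at 7/unit, collide at t=9/7
Pair (1,2): pos 13,16 vel -4,0 -> not approaching (rel speed -4 <= 0)
Earliest collision: t=9/7 between 0 and 1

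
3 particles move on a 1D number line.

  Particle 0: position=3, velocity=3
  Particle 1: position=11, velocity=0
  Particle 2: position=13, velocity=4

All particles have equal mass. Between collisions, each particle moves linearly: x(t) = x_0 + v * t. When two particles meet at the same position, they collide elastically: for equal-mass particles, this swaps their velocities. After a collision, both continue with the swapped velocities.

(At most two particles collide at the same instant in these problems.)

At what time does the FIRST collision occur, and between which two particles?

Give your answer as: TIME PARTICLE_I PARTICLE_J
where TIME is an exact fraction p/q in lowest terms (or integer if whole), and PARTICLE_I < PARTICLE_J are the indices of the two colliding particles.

Pair (0,1): pos 3,11 vel 3,0 -> gap=8, closing at 3/unit, collide at t=8/3
Pair (1,2): pos 11,13 vel 0,4 -> not approaching (rel speed -4 <= 0)
Earliest collision: t=8/3 between 0 and 1

Answer: 8/3 0 1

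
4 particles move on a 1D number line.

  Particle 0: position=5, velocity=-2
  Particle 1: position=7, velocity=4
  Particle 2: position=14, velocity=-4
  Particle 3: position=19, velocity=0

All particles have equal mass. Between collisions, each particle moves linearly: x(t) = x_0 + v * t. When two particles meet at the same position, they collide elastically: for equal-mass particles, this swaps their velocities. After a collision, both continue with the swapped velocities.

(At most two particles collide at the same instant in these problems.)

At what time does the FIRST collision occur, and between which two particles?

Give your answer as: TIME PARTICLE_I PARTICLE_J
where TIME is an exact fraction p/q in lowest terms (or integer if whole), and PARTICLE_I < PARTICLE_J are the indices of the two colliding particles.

Answer: 7/8 1 2

Derivation:
Pair (0,1): pos 5,7 vel -2,4 -> not approaching (rel speed -6 <= 0)
Pair (1,2): pos 7,14 vel 4,-4 -> gap=7, closing at 8/unit, collide at t=7/8
Pair (2,3): pos 14,19 vel -4,0 -> not approaching (rel speed -4 <= 0)
Earliest collision: t=7/8 between 1 and 2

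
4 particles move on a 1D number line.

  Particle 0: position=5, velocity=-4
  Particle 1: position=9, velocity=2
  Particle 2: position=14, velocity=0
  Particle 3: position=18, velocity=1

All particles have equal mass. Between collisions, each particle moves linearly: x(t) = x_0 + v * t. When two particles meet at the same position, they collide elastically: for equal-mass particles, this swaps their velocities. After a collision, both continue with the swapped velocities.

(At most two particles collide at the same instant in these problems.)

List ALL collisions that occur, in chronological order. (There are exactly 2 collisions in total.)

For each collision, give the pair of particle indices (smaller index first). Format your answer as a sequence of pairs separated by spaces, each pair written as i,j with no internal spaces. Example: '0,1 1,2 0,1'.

Collision at t=5/2: particles 1 and 2 swap velocities; positions: p0=-5 p1=14 p2=14 p3=41/2; velocities now: v0=-4 v1=0 v2=2 v3=1
Collision at t=9: particles 2 and 3 swap velocities; positions: p0=-31 p1=14 p2=27 p3=27; velocities now: v0=-4 v1=0 v2=1 v3=2

Answer: 1,2 2,3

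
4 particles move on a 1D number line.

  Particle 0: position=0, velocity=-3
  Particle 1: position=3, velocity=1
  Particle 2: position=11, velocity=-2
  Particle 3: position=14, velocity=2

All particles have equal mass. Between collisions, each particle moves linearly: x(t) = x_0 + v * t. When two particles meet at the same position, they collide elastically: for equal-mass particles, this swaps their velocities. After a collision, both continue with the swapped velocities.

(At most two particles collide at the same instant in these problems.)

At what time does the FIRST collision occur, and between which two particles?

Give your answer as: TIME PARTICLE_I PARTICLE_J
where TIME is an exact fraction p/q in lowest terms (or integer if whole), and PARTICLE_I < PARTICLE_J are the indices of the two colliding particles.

Answer: 8/3 1 2

Derivation:
Pair (0,1): pos 0,3 vel -3,1 -> not approaching (rel speed -4 <= 0)
Pair (1,2): pos 3,11 vel 1,-2 -> gap=8, closing at 3/unit, collide at t=8/3
Pair (2,3): pos 11,14 vel -2,2 -> not approaching (rel speed -4 <= 0)
Earliest collision: t=8/3 between 1 and 2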